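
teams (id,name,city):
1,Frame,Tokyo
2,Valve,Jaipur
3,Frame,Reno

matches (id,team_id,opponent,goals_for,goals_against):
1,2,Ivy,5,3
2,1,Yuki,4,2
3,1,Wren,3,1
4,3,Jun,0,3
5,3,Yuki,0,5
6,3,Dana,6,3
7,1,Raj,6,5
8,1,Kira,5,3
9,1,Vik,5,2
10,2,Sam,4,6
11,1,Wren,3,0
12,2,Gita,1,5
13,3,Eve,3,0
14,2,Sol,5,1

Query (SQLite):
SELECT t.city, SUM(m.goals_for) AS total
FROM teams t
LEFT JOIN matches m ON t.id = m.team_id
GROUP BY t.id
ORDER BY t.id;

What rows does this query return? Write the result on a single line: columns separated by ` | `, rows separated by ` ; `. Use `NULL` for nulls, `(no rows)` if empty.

Tokyo | 26 ; Jaipur | 15 ; Reno | 9

LEFT JOIN keeps every teams row; unmatched ones get NULL for matches columns.
Group by teams.id and compute SUM(m.goals_for). SUM over an all-NULL group is NULL.
  1: ids {2, 3, 7, 8, 9, 11} → SUM(m.goals_for)=26
  2: ids {1, 10, 12, 14} → SUM(m.goals_for)=15
  3: ids {4, 5, 6, 13} → SUM(m.goals_for)=9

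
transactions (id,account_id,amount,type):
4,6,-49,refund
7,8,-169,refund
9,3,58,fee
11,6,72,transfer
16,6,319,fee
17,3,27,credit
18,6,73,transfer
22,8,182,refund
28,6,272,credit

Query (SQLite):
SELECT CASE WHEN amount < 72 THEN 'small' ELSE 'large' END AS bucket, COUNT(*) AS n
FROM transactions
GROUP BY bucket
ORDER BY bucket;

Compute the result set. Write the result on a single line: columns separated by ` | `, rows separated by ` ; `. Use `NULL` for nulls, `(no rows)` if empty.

Bucket rows by amount < 72 → 'small' else 'large'; count each bucket.

large | 5 ; small | 4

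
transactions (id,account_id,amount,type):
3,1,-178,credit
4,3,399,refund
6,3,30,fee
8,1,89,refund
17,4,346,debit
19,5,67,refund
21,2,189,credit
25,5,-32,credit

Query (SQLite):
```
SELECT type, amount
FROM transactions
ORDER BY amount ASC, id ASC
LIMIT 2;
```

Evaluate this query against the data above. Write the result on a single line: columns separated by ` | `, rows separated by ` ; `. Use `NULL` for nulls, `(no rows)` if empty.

Sort by amount asc, tiebreak id asc: (-178, id=3), (-32, id=25), (30, id=6), (67, id=19), (89, id=8) …. Take first 2.

credit | -178 ; credit | -32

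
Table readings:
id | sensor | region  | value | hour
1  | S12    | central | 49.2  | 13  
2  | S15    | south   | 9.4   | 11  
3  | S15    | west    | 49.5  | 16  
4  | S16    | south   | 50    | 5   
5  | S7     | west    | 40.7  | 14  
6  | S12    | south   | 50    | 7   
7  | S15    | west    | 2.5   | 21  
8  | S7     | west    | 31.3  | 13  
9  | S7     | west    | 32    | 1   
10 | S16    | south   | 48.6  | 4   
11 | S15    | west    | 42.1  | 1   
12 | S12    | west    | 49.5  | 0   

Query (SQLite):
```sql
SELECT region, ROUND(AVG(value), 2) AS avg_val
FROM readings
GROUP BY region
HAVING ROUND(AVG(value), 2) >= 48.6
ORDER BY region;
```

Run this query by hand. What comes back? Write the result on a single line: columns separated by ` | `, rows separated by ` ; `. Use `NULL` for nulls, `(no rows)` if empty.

Partition readings by region; compute ROUND(AVG(value), 2) within each group.
HAVING: keep groups where ROUND(AVG(value), 2) >= 48.6.
  central: ids {1} → ROUND(AVG(value), 2)=49.2
  south: ids {2, 4, 6, 10} → ROUND(AVG(value), 2)=39.5
  west: ids {3, 5, 7, 8, 9, 11, 12} → ROUND(AVG(value), 2)=35.37

central | 49.2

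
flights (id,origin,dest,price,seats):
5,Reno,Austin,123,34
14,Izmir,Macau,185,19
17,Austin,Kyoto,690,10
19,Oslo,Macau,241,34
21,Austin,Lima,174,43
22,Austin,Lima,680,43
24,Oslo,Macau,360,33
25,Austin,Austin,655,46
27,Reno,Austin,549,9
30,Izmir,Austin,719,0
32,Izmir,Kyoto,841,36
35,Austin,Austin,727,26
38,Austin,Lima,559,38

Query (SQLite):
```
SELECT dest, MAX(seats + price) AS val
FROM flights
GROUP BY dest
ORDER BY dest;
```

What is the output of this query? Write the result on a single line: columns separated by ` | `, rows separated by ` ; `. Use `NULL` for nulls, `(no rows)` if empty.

Austin | 753 ; Kyoto | 877 ; Lima | 723 ; Macau | 393

For each row compute seats + price.
Group by dest; take MAX of the expression per group.
  Austin: ids {5, 25, 27, 30, 35} → MAX(seats + price)=753
  Kyoto: ids {17, 32} → MAX(seats + price)=877
  Lima: ids {21, 22, 38} → MAX(seats + price)=723
  Macau: ids {14, 19, 24} → MAX(seats + price)=393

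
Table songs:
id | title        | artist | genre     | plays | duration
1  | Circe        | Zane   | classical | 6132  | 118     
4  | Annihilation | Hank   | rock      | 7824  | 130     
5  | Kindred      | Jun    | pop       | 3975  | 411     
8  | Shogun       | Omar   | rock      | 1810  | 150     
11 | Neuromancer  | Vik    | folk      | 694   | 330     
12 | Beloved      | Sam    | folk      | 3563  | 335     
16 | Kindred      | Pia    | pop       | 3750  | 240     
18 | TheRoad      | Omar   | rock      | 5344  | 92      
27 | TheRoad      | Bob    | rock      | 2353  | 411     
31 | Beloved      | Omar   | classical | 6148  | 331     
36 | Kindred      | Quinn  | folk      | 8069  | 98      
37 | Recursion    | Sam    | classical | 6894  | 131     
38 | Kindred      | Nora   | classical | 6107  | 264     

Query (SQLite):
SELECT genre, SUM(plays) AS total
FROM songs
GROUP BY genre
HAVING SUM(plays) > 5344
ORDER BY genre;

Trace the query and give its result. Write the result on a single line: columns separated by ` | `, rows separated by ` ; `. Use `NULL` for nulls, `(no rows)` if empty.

classical | 25281 ; folk | 12326 ; pop | 7725 ; rock | 17331

Partition songs by genre; compute SUM(plays) within each group.
HAVING: keep groups where SUM(plays) > 5344.
  classical: ids {1, 31, 37, 38} → SUM(plays)=25281
  folk: ids {11, 12, 36} → SUM(plays)=12326
  pop: ids {5, 16} → SUM(plays)=7725
  rock: ids {4, 8, 18, 27} → SUM(plays)=17331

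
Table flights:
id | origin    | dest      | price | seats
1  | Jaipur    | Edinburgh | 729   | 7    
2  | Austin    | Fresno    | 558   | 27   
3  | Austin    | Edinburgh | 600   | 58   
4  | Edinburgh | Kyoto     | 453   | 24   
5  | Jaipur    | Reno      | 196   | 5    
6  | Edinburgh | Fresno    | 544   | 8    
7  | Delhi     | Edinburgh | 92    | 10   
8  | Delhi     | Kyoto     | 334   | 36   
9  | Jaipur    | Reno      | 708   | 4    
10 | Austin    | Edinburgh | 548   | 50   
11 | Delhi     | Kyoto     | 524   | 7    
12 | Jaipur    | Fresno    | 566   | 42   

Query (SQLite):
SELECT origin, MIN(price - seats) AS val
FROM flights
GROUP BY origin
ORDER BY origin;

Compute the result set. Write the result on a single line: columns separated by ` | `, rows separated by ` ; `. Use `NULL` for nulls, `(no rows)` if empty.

For each row compute price - seats.
Group by origin; take MIN of the expression per group.
  Austin: ids {2, 3, 10} → MIN(price - seats)=498
  Delhi: ids {7, 8, 11} → MIN(price - seats)=82
  Edinburgh: ids {4, 6} → MIN(price - seats)=429
  Jaipur: ids {1, 5, 9, 12} → MIN(price - seats)=191

Austin | 498 ; Delhi | 82 ; Edinburgh | 429 ; Jaipur | 191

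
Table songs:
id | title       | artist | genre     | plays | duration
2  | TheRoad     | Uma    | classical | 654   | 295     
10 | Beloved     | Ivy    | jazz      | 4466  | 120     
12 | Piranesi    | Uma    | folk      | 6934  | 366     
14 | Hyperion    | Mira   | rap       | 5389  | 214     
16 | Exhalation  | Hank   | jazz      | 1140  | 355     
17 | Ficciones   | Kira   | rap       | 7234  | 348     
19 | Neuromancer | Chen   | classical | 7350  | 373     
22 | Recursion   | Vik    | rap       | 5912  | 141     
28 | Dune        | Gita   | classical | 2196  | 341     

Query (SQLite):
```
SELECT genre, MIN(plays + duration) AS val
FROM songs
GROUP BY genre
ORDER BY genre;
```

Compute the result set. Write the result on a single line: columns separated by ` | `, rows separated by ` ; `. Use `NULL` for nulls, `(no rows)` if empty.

classical | 949 ; folk | 7300 ; jazz | 1495 ; rap | 5603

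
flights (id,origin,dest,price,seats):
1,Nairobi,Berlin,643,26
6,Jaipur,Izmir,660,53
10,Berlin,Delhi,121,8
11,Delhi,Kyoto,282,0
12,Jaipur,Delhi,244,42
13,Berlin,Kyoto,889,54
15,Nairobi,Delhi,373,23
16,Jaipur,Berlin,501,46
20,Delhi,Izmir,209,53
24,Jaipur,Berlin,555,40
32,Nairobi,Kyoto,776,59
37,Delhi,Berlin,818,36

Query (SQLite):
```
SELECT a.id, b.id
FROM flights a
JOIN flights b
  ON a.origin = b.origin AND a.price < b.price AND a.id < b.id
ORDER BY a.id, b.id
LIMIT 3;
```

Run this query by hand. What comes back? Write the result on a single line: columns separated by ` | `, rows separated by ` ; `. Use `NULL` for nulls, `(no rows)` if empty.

Pairs (a,b) with same origin, a.price < b.price, a.id < b.id.
origin groups: Berlin:{10,13} Delhi:{11,20,37} Jaipur:{6,12,16,24} Nairobi:{1,15,32}
Ordered by (a.id, b.id); first 3.

1 | 32 ; 10 | 13 ; 11 | 37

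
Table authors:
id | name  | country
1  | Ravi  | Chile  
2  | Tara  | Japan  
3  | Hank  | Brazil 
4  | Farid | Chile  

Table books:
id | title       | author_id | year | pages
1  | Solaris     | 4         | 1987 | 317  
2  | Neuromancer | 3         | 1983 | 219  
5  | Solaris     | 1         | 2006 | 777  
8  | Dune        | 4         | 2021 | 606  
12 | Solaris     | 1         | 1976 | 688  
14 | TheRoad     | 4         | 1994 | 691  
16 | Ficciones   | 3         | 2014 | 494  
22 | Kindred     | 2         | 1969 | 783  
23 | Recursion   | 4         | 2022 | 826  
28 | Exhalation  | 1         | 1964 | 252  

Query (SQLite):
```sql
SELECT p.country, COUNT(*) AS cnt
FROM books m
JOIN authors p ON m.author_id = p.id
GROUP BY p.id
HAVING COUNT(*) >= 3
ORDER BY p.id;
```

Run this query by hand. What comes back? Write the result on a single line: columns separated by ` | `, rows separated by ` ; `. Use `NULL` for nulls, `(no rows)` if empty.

Chile | 3 ; Chile | 4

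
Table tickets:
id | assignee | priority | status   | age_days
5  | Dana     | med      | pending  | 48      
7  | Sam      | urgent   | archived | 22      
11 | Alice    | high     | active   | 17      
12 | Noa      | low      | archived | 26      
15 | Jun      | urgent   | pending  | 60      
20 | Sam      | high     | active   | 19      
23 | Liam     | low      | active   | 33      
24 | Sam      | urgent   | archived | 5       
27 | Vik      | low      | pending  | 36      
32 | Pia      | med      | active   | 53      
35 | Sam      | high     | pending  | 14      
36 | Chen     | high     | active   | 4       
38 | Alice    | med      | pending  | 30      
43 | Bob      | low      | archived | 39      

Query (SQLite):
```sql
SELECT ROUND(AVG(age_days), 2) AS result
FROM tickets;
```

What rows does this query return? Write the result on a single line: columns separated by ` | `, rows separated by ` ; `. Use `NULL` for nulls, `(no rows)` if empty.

All age_days values: [48, 22, 17, 26, 60, 19, 33, 5, 36, 53, 14, 4, 30, 39].
AVG = 406 / 14 (rounded to 2 dp).

29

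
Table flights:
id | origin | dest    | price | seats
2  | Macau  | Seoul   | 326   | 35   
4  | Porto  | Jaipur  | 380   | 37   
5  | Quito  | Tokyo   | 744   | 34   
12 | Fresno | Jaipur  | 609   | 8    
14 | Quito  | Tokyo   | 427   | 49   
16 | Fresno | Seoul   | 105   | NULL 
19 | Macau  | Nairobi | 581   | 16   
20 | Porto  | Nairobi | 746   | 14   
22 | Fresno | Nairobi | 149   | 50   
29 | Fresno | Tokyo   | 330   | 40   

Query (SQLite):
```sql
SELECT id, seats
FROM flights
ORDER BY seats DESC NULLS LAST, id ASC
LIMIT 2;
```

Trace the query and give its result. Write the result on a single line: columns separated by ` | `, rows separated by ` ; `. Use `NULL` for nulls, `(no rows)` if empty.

22 | 50 ; 14 | 49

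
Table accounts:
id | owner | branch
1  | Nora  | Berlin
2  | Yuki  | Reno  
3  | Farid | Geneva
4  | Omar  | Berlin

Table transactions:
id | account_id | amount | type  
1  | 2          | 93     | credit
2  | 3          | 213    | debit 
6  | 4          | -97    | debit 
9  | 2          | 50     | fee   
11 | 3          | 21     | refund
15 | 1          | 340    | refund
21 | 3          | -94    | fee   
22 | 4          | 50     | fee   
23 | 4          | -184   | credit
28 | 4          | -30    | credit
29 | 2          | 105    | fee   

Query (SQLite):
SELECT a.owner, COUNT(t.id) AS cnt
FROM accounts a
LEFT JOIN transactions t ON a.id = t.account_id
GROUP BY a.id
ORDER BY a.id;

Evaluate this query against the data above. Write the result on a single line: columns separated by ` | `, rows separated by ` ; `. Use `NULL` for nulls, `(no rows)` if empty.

LEFT JOIN keeps every accounts row; unmatched ones get NULL for transactions columns.
Group by accounts.id and compute COUNT(t.id). COUNT(col) of an all-NULL group is 0.
  1: ids {15} → COUNT(t.id)=1
  2: ids {1, 9, 29} → COUNT(t.id)=3
  3: ids {2, 11, 21} → COUNT(t.id)=3
  4: ids {6, 22, 23, 28} → COUNT(t.id)=4

Nora | 1 ; Yuki | 3 ; Farid | 3 ; Omar | 4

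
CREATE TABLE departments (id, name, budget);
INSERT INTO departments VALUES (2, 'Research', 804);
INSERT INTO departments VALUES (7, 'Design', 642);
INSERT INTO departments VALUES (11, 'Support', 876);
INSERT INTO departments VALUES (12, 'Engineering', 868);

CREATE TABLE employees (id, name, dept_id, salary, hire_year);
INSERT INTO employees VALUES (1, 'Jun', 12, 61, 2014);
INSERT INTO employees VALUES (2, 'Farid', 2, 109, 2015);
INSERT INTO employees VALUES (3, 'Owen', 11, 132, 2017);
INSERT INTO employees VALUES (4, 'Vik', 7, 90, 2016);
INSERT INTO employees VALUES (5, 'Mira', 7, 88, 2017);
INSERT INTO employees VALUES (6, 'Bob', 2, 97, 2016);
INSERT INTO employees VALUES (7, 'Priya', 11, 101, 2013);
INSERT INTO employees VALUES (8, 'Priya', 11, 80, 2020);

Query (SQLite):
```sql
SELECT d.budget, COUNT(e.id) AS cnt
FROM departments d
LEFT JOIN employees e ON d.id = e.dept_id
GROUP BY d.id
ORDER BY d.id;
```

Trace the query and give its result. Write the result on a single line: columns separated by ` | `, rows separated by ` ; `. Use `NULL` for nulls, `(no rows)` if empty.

LEFT JOIN keeps every departments row; unmatched ones get NULL for employees columns.
Group by departments.id and compute COUNT(e.id). COUNT(col) of an all-NULL group is 0.
  2: ids {2, 6} → COUNT(e.id)=2
  7: ids {4, 5} → COUNT(e.id)=2
  11: ids {3, 7, 8} → COUNT(e.id)=3
  12: ids {1} → COUNT(e.id)=1

804 | 2 ; 642 | 2 ; 876 | 3 ; 868 | 1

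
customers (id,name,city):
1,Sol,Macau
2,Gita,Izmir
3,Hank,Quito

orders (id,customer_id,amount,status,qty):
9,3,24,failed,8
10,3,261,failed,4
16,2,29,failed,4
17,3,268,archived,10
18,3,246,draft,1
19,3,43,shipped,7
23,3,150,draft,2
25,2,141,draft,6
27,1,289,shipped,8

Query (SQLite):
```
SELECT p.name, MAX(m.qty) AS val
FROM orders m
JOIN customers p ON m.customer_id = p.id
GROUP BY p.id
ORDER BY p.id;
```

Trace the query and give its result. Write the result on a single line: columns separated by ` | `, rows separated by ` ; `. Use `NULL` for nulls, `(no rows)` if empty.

Join each orders row to its customers via customer_id.
Group joined rows by customers.id; compute MAX(m.qty) per group.
  1: ids {27} → MAX(m.qty)=8
  2: ids {16, 25} → MAX(m.qty)=6
  3: ids {9, 10, 17, 18, 19, 23} → MAX(m.qty)=10

Sol | 8 ; Gita | 6 ; Hank | 10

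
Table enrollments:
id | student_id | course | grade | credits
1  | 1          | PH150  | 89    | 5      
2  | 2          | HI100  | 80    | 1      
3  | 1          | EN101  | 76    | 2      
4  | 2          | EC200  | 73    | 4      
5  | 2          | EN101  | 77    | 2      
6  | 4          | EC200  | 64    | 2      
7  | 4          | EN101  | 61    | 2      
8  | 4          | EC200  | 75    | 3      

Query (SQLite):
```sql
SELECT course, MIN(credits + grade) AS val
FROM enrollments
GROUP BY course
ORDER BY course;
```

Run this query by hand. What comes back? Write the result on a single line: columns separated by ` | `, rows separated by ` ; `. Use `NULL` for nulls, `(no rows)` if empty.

EC200 | 66 ; EN101 | 63 ; HI100 | 81 ; PH150 | 94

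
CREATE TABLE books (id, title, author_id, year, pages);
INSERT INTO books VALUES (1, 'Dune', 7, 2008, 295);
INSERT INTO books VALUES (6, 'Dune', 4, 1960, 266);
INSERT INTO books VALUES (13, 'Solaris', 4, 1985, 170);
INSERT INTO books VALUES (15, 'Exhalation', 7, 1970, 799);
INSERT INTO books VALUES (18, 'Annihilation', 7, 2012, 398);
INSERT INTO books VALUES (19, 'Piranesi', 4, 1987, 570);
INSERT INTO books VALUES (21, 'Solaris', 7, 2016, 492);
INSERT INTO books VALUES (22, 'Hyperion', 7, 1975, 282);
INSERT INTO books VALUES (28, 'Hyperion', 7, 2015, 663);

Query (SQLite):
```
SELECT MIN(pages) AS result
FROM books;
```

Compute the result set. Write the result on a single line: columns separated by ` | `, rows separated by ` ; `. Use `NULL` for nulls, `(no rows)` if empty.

All pages values: [295, 266, 170, 799, 398, 570, 492, 282, 663].
MIN of non-NULL values = 170.

170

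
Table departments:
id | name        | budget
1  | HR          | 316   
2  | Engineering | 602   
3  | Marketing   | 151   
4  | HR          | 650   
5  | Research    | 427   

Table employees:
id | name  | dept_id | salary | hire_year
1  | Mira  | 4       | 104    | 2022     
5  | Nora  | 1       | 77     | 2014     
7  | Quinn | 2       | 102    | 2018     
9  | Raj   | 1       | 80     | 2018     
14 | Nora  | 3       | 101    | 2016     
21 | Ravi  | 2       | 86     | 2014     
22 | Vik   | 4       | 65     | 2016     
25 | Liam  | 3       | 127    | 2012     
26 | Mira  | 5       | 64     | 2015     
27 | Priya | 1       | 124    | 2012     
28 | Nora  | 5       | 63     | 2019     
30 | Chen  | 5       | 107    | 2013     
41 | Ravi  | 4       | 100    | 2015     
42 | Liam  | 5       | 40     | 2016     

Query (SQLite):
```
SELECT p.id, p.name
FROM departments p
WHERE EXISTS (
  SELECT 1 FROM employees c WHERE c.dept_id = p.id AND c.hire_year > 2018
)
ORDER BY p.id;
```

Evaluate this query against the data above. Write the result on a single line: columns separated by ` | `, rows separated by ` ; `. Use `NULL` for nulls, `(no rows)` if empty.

For each departments row, check whether any employees with matching dept_id has hire_year > 2018.
Keep rows where that is true.

4 | HR ; 5 | Research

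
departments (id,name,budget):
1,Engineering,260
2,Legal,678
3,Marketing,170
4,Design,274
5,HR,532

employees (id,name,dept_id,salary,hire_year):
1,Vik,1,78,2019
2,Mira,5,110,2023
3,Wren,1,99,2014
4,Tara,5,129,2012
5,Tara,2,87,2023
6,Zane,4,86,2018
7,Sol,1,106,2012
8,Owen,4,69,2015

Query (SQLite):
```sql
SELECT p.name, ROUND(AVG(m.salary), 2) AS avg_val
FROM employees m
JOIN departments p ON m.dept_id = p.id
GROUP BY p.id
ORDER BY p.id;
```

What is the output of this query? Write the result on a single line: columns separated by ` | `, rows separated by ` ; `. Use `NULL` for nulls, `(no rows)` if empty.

Engineering | 94.33 ; Legal | 87 ; Design | 77.5 ; HR | 119.5

Join each employees row to its departments via dept_id.
Group joined rows by departments.id; compute ROUND(AVG(m.salary), 2) per group.
  1: ids {1, 3, 7} → ROUND(AVG(m.salary), 2)=94.33
  2: ids {5} → ROUND(AVG(m.salary), 2)=87
  4: ids {6, 8} → ROUND(AVG(m.salary), 2)=77.5
  5: ids {2, 4} → ROUND(AVG(m.salary), 2)=119.5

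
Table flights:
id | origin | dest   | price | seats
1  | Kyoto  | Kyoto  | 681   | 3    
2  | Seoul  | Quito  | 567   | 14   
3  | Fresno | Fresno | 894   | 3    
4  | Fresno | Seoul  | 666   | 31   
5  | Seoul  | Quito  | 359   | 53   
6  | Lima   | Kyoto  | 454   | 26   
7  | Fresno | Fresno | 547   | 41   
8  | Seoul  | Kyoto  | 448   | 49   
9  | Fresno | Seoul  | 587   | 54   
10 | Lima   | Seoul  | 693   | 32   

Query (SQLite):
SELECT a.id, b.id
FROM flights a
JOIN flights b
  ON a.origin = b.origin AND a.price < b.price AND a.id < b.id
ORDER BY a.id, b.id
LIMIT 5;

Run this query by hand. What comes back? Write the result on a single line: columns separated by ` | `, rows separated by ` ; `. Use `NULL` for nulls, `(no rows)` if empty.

5 | 8 ; 6 | 10 ; 7 | 9

Pairs (a,b) with same origin, a.price < b.price, a.id < b.id.
origin groups: Fresno:{3,4,7,9} Kyoto:{1} Lima:{6,10} Seoul:{2,5,8}
Ordered by (a.id, b.id); first 5.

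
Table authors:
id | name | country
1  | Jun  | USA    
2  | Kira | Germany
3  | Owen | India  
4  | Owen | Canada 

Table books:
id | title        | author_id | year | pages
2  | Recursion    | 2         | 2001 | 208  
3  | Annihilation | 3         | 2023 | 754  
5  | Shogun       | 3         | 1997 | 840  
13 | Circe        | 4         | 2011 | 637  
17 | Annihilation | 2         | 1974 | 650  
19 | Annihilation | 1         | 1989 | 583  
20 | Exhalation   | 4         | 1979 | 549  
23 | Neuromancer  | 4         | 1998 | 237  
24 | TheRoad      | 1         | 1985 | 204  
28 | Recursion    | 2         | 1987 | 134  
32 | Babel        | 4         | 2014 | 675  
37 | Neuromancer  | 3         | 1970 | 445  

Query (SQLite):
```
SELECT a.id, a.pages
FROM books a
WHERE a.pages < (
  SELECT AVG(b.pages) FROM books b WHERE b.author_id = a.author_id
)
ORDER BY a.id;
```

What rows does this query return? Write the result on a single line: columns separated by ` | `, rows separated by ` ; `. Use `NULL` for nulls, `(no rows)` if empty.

For each books row a, compute AVG(pages) over rows sharing a.author_id.
Keep row a if a.pages < that per-group AVG.
  author_id=1: AVG(pages) = 393.5
  author_id=2: AVG(pages) = 330.666667
  author_id=3: AVG(pages) = 679.666667
  author_id=4: AVG(pages) = 524.5

2 | 208 ; 23 | 237 ; 24 | 204 ; 28 | 134 ; 37 | 445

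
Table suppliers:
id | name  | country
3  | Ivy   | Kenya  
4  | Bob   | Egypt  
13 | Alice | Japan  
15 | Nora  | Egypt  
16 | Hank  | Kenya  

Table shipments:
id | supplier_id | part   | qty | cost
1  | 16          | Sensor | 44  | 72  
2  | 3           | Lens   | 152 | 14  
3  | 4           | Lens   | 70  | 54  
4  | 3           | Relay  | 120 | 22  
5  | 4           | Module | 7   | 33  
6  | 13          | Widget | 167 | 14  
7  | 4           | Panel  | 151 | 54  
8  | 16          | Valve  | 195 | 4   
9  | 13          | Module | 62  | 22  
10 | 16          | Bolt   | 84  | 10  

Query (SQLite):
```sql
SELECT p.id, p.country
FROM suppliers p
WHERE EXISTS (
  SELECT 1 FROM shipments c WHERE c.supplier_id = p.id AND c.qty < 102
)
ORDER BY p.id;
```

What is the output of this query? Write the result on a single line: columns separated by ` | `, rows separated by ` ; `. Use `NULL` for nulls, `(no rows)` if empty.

4 | Egypt ; 13 | Japan ; 16 | Kenya

For each suppliers row, check whether any shipments with matching supplier_id has qty < 102.
Keep rows where that is true.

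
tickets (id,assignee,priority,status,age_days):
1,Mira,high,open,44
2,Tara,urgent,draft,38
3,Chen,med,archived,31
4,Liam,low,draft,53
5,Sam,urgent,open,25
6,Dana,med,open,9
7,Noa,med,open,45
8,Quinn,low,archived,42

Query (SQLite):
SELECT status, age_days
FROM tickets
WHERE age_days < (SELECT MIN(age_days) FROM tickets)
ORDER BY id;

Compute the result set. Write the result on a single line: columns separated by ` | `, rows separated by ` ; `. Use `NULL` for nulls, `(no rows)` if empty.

Scalar subquery: MIN(age_days) over all tickets rows = 9.
Keep rows where age_days < that value.

(no rows)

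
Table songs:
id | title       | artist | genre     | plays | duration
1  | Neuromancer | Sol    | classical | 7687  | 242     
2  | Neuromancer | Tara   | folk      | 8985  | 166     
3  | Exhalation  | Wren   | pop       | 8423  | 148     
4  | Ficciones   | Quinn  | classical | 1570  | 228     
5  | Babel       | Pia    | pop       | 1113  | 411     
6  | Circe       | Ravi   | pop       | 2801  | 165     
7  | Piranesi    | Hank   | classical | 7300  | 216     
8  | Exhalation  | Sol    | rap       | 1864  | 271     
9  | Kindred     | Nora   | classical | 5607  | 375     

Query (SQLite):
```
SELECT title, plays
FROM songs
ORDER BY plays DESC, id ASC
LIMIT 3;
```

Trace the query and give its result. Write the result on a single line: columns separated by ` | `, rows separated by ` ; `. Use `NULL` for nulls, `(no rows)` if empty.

Neuromancer | 8985 ; Exhalation | 8423 ; Neuromancer | 7687

Sort by plays desc, tiebreak id asc: (8985, id=2), (8423, id=3), (7687, id=1), (7300, id=7), (5607, id=9), (2801, id=6) …. Take first 3.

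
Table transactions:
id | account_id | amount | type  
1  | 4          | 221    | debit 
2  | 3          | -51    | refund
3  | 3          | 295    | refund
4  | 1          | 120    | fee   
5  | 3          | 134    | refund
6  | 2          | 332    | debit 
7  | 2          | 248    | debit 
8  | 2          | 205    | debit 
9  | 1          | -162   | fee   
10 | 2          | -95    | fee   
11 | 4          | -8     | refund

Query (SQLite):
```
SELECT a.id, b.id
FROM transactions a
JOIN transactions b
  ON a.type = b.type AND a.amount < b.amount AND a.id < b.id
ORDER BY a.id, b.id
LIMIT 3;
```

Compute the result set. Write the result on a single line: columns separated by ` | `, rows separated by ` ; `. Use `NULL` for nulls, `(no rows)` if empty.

Pairs (a,b) with same type, a.amount < b.amount, a.id < b.id.
type groups: debit:{1,6,7,8} fee:{4,9,10} refund:{2,3,5,11}
Ordered by (a.id, b.id); first 3.

1 | 6 ; 1 | 7 ; 2 | 3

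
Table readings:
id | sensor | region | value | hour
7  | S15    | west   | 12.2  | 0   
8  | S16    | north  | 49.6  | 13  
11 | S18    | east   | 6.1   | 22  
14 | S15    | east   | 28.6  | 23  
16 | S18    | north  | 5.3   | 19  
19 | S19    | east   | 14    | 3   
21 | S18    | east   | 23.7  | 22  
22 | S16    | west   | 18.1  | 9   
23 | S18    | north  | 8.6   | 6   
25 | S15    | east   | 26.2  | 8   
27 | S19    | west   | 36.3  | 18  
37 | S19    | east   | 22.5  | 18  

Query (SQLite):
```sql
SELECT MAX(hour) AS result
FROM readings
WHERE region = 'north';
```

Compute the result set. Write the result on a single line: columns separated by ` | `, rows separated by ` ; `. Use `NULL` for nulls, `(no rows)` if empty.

Rows where region='north' → hour values: [13, 19, 6].
MAX of non-NULL values = 19.

19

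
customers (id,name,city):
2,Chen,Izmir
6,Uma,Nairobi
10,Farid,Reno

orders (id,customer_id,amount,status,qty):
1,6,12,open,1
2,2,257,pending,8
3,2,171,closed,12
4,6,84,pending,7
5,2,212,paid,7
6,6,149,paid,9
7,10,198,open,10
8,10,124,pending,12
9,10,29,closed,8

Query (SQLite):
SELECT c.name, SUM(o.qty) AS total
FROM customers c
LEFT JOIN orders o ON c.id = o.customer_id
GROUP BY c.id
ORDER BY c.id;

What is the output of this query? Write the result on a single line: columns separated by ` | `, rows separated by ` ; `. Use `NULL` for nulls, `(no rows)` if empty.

Chen | 27 ; Uma | 17 ; Farid | 30

LEFT JOIN keeps every customers row; unmatched ones get NULL for orders columns.
Group by customers.id and compute SUM(o.qty). SUM over an all-NULL group is NULL.
  2: ids {2, 3, 5} → SUM(o.qty)=27
  6: ids {1, 4, 6} → SUM(o.qty)=17
  10: ids {7, 8, 9} → SUM(o.qty)=30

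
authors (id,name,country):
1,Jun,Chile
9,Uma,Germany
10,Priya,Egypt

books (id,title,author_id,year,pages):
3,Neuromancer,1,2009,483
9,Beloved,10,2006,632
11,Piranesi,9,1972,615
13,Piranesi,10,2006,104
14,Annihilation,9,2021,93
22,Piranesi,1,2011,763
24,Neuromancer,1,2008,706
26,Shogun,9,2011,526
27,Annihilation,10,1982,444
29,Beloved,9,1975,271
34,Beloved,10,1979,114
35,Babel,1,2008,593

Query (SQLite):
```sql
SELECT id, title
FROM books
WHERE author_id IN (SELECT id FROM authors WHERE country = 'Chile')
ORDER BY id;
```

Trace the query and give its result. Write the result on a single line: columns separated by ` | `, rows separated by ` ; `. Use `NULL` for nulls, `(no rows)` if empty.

Inner query: authors.id where country = 'Chile'.
Outer: keep books rows whose author_id is in that set.
Inner query → {1}

3 | Neuromancer ; 22 | Piranesi ; 24 | Neuromancer ; 35 | Babel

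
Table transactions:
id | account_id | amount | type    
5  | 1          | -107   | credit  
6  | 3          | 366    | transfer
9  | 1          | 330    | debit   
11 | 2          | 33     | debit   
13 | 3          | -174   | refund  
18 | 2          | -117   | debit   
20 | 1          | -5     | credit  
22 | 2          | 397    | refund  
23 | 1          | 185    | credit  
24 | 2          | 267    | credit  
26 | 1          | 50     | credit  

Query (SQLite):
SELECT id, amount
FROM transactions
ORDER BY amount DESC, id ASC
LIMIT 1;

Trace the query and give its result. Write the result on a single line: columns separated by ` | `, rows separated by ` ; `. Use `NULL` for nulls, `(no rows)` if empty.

Sort by amount desc, tiebreak id asc: (397, id=22), (366, id=6), (330, id=9), (267, id=24) …. Take first 1.

22 | 397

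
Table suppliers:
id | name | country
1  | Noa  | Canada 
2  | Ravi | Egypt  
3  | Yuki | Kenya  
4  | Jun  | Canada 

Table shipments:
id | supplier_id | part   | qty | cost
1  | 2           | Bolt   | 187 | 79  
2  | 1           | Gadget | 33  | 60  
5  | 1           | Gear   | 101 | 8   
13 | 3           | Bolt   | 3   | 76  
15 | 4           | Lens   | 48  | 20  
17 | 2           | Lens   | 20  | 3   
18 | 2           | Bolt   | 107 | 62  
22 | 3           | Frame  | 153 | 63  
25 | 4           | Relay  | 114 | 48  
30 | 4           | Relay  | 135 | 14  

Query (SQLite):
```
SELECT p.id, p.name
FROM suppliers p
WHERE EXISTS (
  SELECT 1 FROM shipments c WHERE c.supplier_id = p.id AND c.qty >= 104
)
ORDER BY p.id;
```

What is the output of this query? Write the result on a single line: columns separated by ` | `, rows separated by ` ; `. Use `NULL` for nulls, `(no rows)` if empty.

2 | Ravi ; 3 | Yuki ; 4 | Jun

For each suppliers row, check whether any shipments with matching supplier_id has qty >= 104.
Keep rows where that is true.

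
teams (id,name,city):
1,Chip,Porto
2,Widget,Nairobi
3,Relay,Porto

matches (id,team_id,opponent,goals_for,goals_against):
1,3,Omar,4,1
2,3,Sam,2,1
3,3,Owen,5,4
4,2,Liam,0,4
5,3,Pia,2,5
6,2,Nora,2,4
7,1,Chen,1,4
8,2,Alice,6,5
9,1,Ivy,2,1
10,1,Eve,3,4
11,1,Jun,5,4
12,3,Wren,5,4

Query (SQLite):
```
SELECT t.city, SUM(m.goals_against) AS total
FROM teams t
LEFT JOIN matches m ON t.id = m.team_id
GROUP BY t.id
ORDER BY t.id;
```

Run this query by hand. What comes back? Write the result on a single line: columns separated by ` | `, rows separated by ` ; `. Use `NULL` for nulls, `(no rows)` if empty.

LEFT JOIN keeps every teams row; unmatched ones get NULL for matches columns.
Group by teams.id and compute SUM(m.goals_against). SUM over an all-NULL group is NULL.
  1: ids {7, 9, 10, 11} → SUM(m.goals_against)=13
  2: ids {4, 6, 8} → SUM(m.goals_against)=13
  3: ids {1, 2, 3, 5, 12} → SUM(m.goals_against)=15

Porto | 13 ; Nairobi | 13 ; Porto | 15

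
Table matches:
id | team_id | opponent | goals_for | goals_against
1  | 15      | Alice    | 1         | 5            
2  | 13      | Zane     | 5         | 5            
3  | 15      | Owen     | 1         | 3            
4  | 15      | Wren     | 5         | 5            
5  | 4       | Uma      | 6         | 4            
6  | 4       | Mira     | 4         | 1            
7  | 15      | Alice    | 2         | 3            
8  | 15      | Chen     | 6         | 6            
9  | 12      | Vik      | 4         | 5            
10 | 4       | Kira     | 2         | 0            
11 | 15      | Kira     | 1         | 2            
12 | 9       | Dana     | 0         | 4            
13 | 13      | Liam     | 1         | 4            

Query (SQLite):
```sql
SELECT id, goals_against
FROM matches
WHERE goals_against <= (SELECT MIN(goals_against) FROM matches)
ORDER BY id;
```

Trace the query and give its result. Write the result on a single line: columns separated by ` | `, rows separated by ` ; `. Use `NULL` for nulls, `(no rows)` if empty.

10 | 0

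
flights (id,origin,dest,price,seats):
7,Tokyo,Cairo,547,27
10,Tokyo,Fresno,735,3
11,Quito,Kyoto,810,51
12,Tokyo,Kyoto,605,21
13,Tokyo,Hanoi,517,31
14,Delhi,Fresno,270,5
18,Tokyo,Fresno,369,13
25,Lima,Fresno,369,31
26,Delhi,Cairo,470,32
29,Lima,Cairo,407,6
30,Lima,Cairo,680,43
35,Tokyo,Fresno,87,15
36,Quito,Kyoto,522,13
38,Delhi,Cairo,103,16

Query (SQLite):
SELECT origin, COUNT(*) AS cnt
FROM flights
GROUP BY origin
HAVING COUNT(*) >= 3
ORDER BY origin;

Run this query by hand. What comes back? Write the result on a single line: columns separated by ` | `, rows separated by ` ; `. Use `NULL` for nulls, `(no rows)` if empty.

Delhi | 3 ; Lima | 3 ; Tokyo | 6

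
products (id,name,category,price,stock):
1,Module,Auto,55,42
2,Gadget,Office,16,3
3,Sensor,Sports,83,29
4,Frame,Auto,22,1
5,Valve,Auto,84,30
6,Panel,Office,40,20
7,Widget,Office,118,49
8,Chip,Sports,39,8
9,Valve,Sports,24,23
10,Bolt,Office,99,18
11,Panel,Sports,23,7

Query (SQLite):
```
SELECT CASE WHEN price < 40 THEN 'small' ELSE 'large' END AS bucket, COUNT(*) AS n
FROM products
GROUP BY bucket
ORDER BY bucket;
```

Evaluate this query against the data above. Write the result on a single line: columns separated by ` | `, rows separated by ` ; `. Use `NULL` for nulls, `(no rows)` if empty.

large | 6 ; small | 5

Bucket rows by price < 40 → 'small' else 'large'; count each bucket.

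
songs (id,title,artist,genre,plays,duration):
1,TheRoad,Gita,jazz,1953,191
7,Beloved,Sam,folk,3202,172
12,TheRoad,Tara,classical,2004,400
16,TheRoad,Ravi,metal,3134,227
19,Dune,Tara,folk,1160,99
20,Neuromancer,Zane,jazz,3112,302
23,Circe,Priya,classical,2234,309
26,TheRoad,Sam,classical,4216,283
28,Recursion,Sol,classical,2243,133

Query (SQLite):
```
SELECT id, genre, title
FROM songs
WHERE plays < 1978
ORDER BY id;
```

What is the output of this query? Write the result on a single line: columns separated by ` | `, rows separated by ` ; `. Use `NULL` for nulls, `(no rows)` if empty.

1 | jazz | TheRoad ; 19 | folk | Dune

plays < 1978: ids {1, 19}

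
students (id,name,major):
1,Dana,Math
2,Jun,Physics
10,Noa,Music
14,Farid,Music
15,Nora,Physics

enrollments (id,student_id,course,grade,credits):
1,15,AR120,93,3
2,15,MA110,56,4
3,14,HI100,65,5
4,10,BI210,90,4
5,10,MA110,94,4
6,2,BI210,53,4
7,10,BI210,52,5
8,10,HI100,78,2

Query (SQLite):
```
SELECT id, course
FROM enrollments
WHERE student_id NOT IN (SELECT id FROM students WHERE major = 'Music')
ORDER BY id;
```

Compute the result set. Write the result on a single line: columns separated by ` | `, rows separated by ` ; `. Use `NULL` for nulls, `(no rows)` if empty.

Inner query: students.id where major = 'Music'.
Outer: keep enrollments rows whose student_id is not in that set.
Inner query → {10, 14}

1 | AR120 ; 2 | MA110 ; 6 | BI210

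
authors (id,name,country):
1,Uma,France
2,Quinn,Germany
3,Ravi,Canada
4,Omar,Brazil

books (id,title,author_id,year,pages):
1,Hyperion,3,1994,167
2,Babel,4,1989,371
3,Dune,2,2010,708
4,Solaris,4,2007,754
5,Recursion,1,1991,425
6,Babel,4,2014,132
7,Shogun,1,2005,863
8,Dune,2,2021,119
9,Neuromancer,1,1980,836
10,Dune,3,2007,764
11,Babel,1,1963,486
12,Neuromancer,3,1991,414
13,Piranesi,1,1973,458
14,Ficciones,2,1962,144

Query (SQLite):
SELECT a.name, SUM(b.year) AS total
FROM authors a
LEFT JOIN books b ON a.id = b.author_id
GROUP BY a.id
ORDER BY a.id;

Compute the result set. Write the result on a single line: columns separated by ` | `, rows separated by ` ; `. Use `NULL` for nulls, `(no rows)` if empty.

Uma | 9912 ; Quinn | 5993 ; Ravi | 5992 ; Omar | 6010

LEFT JOIN keeps every authors row; unmatched ones get NULL for books columns.
Group by authors.id and compute SUM(b.year). SUM over an all-NULL group is NULL.
  1: ids {5, 7, 9, 11, 13} → SUM(b.year)=9912
  2: ids {3, 8, 14} → SUM(b.year)=5993
  3: ids {1, 10, 12} → SUM(b.year)=5992
  4: ids {2, 4, 6} → SUM(b.year)=6010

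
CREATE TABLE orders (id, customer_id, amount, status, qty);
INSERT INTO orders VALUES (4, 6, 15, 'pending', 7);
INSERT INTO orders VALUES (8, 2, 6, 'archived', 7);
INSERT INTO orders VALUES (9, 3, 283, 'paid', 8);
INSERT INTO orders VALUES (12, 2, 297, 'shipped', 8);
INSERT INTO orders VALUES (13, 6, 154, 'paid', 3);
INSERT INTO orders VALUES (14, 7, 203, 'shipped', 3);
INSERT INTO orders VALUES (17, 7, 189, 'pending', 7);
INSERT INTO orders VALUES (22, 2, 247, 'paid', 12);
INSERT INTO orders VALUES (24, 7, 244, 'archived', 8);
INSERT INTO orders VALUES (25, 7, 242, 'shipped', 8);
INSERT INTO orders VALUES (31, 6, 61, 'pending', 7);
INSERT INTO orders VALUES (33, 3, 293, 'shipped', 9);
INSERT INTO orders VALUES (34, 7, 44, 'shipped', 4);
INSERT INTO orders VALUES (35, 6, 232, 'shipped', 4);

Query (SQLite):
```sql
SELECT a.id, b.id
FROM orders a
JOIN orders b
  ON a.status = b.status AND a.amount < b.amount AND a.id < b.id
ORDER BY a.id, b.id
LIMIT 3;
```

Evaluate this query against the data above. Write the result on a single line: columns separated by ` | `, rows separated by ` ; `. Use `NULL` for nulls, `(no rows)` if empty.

4 | 17 ; 4 | 31 ; 8 | 24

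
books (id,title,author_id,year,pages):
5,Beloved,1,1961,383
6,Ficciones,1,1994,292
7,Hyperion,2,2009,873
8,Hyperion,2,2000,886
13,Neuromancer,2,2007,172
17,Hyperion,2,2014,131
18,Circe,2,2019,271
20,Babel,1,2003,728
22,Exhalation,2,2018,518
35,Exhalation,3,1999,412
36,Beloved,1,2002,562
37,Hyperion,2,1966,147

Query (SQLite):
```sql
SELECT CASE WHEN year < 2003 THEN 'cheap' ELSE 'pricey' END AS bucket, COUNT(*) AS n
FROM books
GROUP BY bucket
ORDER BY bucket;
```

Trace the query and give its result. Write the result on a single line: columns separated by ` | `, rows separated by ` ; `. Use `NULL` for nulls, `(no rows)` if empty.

cheap | 6 ; pricey | 6

Bucket rows by year < 2003 → 'cheap' else 'pricey'; count each bucket.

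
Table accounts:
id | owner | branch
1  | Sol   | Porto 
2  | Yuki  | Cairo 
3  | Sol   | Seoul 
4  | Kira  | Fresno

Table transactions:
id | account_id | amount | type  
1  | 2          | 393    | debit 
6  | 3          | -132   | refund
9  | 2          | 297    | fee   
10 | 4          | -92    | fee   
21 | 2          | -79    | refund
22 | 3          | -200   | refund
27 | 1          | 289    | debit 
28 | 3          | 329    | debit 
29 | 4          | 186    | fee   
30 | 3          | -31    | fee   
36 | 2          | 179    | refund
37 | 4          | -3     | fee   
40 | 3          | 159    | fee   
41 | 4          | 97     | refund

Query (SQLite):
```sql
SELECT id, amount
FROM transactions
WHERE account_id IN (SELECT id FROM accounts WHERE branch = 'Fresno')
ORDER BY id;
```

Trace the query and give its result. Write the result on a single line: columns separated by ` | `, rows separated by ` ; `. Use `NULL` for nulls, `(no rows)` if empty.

10 | -92 ; 29 | 186 ; 37 | -3 ; 41 | 97

Inner query: accounts.id where branch = 'Fresno'.
Outer: keep transactions rows whose account_id is in that set.
Inner query → {4}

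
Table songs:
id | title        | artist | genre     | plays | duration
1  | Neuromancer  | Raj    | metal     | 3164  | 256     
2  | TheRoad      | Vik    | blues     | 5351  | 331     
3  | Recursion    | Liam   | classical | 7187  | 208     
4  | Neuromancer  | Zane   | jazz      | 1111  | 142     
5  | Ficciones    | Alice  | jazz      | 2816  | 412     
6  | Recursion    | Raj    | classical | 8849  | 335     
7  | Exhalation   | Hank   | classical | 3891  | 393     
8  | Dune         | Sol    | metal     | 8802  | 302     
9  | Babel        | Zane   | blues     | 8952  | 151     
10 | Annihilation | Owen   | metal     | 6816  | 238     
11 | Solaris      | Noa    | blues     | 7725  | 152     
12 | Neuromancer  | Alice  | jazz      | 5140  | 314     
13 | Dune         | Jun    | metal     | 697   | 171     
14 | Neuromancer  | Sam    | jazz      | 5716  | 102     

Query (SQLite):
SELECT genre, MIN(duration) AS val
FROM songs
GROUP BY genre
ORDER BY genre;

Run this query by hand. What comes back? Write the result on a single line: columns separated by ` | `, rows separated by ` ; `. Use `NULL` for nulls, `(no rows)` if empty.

blues | 151 ; classical | 208 ; jazz | 102 ; metal | 171

Partition songs by genre; compute MIN(duration) within each group.
  blues: ids {2, 9, 11} → MIN(duration)=151
  classical: ids {3, 6, 7} → MIN(duration)=208
  jazz: ids {4, 5, 12, 14} → MIN(duration)=102
  metal: ids {1, 8, 10, 13} → MIN(duration)=171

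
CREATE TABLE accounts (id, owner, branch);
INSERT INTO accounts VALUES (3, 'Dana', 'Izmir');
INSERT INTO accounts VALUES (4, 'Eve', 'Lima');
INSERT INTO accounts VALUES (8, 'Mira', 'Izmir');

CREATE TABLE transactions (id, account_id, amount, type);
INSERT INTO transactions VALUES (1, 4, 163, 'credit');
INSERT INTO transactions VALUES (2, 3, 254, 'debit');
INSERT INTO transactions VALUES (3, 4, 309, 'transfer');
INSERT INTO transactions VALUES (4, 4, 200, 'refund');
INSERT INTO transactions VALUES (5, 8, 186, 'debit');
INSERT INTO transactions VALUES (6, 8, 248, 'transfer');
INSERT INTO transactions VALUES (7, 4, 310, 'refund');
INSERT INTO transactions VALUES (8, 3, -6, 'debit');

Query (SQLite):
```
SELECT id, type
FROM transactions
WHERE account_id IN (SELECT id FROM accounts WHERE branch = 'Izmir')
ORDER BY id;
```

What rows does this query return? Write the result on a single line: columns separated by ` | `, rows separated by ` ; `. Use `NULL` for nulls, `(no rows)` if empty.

Inner query: accounts.id where branch = 'Izmir'.
Outer: keep transactions rows whose account_id is in that set.
Inner query → {3, 8}

2 | debit ; 5 | debit ; 6 | transfer ; 8 | debit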